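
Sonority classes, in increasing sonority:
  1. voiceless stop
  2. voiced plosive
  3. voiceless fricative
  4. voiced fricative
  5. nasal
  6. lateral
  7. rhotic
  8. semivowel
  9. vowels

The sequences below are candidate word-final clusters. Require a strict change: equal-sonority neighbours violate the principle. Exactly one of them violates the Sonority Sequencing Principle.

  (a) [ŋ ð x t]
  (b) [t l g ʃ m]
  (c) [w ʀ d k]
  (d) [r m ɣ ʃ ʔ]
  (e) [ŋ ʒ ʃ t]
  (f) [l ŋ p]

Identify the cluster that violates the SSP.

b

(a) sonority 5-4-3-1: well-formed.
(b) sonority 1-6-2-3-5: ill-formed.
(c) sonority 8-7-2-1: well-formed.
(d) sonority 7-5-4-3-1: well-formed.
(e) sonority 5-4-3-1: well-formed.
(f) sonority 6-5-1: well-formed.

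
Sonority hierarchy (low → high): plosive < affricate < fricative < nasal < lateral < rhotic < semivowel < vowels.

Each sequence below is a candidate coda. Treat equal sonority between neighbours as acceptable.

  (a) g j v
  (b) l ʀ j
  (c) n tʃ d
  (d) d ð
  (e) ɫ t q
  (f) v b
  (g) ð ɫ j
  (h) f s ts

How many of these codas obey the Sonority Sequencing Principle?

4

(a) sonority 1-7-3: ill-formed.
(b) sonority 5-6-7: ill-formed.
(c) sonority 4-2-1: well-formed.
(d) sonority 1-3: ill-formed.
(e) sonority 5-1-1: well-formed.
(f) sonority 3-1: well-formed.
(g) sonority 3-5-7: ill-formed.
(h) sonority 3-3-2: well-formed.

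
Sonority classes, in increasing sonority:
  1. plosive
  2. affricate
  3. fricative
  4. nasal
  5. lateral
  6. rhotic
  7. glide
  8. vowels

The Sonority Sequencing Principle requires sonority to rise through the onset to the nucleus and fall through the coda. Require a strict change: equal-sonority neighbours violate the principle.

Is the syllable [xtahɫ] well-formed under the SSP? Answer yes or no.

no

Onset: /x/ is a fricative (sonority 3), /t/ is a plosive (sonority 1); then the nucleus /a/ (sonority 8).
Onset profile 3-1-8 — does not strictly rise throughout.
Coda: /h/ is a fricative (sonority 3), /ɫ/ is a lateral (sonority 5).
Coda profile 8-3-5 — does not strictly fall throughout.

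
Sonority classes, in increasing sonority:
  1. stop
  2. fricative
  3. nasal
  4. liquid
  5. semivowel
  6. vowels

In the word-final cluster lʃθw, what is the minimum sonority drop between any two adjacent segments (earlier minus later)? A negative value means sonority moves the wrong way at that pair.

/l/: liquid = 4.
/ʃ/: fricative = 2.
/θ/: fricative = 2.
/w/: semivowel = 5.
/l/→/ʃ/: change +2.
/ʃ/→/θ/: change +0.
/θ/→/w/: change -3.
Minimum = -3.

-3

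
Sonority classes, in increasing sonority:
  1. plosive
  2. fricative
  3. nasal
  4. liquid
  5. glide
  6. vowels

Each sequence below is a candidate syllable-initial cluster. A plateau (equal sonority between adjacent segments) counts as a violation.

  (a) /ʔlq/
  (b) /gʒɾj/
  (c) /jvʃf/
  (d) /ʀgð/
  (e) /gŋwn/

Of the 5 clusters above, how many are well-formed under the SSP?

(a) /ʔlq/: profile 1-4-1 — violates.
(b) /gʒɾj/: profile 1-2-4-5 — obeys.
(c) /jvʃf/: profile 5-2-2-2 — violates.
(d) /ʀgð/: profile 4-1-2 — violates.
(e) /gŋwn/: profile 1-3-5-3 — violates.

1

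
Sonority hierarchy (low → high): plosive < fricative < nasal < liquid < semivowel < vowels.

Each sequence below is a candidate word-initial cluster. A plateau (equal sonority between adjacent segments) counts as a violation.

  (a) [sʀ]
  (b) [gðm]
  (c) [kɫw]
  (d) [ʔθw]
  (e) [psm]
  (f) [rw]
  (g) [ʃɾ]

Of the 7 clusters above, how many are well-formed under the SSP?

7

(a) sonority 2-4: well-formed.
(b) sonority 1-2-3: well-formed.
(c) sonority 1-4-5: well-formed.
(d) sonority 1-2-5: well-formed.
(e) sonority 1-2-3: well-formed.
(f) sonority 4-5: well-formed.
(g) sonority 2-4: well-formed.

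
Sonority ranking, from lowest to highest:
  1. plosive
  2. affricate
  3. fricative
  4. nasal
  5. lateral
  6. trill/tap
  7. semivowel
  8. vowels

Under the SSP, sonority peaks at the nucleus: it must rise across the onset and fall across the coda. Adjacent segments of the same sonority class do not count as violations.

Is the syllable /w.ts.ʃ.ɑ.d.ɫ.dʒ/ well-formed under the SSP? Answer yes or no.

Onset: /w/ is a semivowel (sonority 7), /ts/ is an affricate (sonority 2), /ʃ/ is a fricative (sonority 3); then the nucleus /ɑ/ (sonority 8).
Onset profile 7-2-3-8 — does not rise throughout.
Coda: /d/ is a plosive (sonority 1), /ɫ/ is a lateral (sonority 5), /dʒ/ is an affricate (sonority 2).
Coda profile 8-1-5-2 — does not fall throughout.

no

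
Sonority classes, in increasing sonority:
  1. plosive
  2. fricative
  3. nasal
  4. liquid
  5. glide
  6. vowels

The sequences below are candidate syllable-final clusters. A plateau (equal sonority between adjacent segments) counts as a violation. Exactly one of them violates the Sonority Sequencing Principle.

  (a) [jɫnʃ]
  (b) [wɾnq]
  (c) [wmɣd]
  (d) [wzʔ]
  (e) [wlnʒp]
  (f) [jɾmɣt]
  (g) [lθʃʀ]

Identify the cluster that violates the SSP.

g

(a) 5-4-3-2 → obeys
(b) 5-4-3-1 → obeys
(c) 5-3-2-1 → obeys
(d) 5-2-1 → obeys
(e) 5-4-3-2-1 → obeys
(f) 5-4-3-2-1 → obeys
(g) 4-2-2-4 → violates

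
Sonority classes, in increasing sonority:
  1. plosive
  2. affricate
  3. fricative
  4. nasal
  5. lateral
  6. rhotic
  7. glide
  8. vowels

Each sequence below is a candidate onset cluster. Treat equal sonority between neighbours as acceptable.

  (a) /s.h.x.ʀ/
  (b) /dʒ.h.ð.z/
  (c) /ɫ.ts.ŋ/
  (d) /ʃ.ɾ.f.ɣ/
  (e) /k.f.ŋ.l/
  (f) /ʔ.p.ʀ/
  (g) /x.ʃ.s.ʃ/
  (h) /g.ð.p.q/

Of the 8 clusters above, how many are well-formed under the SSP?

(a) /s.h.x.ʀ/: profile 3-3-3-6 — obeys.
(b) /dʒ.h.ð.z/: profile 2-3-3-3 — obeys.
(c) /ɫ.ts.ŋ/: profile 5-2-4 — violates.
(d) /ʃ.ɾ.f.ɣ/: profile 3-6-3-3 — violates.
(e) /k.f.ŋ.l/: profile 1-3-4-5 — obeys.
(f) /ʔ.p.ʀ/: profile 1-1-6 — obeys.
(g) /x.ʃ.s.ʃ/: profile 3-3-3-3 — obeys.
(h) /g.ð.p.q/: profile 1-3-1-1 — violates.

5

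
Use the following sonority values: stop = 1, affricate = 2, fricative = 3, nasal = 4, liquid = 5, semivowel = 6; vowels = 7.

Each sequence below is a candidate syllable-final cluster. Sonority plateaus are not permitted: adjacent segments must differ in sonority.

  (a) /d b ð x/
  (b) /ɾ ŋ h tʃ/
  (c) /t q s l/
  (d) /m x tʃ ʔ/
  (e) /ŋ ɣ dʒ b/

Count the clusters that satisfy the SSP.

3

(a) /d b ð x/: profile 1-1-3-3 — violates.
(b) /ɾ ŋ h tʃ/: profile 5-4-3-2 — obeys.
(c) /t q s l/: profile 1-1-3-5 — violates.
(d) /m x tʃ ʔ/: profile 4-3-2-1 — obeys.
(e) /ŋ ɣ dʒ b/: profile 4-3-2-1 — obeys.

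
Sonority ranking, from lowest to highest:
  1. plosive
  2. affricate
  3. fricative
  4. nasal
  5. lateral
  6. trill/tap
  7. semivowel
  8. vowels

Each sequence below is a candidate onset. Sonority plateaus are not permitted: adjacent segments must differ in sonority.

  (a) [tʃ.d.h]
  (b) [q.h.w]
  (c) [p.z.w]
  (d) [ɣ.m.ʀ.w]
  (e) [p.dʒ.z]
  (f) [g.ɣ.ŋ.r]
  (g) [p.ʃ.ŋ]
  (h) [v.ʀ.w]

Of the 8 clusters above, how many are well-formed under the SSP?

7

(a) 2-1-3 → violates
(b) 1-3-7 → obeys
(c) 1-3-7 → obeys
(d) 3-4-6-7 → obeys
(e) 1-2-3 → obeys
(f) 1-3-4-6 → obeys
(g) 1-3-4 → obeys
(h) 3-6-7 → obeys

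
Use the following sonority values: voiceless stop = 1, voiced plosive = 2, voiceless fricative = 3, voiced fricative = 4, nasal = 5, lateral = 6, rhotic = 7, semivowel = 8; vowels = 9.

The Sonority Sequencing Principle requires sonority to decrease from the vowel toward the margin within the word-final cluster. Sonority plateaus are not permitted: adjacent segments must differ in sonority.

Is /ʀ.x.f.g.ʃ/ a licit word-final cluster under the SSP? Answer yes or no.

no

/ʀ/: rhotic = 7.
/x/: voiceless fricative = 3.
/f/: voiceless fricative = 3.
/g/: voiced plosive = 2.
/ʃ/: voiceless fricative = 3.
The profile is 7-3-3-2-3. Between /x/ (3) and /f/ (3) sonority does not fall, so the cluster violates the SSP.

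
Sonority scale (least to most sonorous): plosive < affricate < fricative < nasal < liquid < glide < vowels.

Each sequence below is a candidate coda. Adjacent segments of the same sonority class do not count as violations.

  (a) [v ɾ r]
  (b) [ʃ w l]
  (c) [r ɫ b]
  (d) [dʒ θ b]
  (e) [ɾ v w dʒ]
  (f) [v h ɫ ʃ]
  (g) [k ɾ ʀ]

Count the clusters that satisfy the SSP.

1

(a) sonority 3-5-5: ill-formed.
(b) sonority 3-6-5: ill-formed.
(c) sonority 5-5-1: well-formed.
(d) sonority 2-3-1: ill-formed.
(e) sonority 5-3-6-2: ill-formed.
(f) sonority 3-3-5-3: ill-formed.
(g) sonority 1-5-5: ill-formed.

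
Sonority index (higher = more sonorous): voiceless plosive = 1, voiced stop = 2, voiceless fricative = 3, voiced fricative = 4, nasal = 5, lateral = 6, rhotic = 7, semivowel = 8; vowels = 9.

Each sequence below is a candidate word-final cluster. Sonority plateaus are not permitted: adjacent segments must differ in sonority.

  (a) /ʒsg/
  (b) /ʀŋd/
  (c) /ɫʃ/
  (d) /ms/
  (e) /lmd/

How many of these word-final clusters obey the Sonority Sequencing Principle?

5

(a) sonority 4-3-2: well-formed.
(b) sonority 7-5-2: well-formed.
(c) sonority 6-3: well-formed.
(d) sonority 5-3: well-formed.
(e) sonority 6-5-2: well-formed.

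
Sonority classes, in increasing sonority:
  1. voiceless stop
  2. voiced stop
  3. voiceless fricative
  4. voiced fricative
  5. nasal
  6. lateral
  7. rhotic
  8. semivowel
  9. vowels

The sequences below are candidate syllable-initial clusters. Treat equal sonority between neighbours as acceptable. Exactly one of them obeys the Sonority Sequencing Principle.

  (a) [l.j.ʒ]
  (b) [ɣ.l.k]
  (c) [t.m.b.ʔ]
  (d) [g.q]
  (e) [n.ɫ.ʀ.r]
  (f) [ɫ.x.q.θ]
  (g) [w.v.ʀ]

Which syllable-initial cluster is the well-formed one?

e

(a) [l.j.ʒ]: profile 6-8-4 — violates.
(b) [ɣ.l.k]: profile 4-6-1 — violates.
(c) [t.m.b.ʔ]: profile 1-5-2-1 — violates.
(d) [g.q]: profile 2-1 — violates.
(e) [n.ɫ.ʀ.r]: profile 5-6-7-7 — obeys.
(f) [ɫ.x.q.θ]: profile 6-3-1-3 — violates.
(g) [w.v.ʀ]: profile 8-4-7 — violates.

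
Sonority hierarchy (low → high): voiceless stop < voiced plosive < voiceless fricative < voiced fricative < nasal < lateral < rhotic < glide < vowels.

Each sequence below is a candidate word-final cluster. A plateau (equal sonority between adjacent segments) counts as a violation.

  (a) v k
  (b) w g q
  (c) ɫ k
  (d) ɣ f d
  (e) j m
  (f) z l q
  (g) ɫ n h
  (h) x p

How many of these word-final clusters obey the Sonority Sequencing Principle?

(a) 4-1 → obeys
(b) 8-2-1 → obeys
(c) 6-1 → obeys
(d) 4-3-2 → obeys
(e) 8-5 → obeys
(f) 4-6-1 → violates
(g) 6-5-3 → obeys
(h) 3-1 → obeys

7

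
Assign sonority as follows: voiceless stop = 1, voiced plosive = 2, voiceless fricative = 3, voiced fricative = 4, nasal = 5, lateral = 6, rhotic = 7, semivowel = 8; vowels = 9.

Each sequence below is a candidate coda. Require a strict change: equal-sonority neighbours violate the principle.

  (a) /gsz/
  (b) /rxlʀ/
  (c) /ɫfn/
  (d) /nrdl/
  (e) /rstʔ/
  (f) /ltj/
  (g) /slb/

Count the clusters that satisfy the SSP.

0

(a) 2-3-4 → violates
(b) 7-3-6-7 → violates
(c) 6-3-5 → violates
(d) 5-7-2-6 → violates
(e) 7-3-1-1 → violates
(f) 6-1-8 → violates
(g) 3-6-2 → violates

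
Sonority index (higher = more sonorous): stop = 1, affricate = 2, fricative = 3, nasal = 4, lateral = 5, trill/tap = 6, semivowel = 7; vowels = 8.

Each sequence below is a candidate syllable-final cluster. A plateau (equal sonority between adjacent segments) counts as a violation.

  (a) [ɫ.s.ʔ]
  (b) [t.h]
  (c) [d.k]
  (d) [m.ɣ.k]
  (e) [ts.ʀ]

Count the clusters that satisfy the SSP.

2

(a) sonority 5-3-1: well-formed.
(b) sonority 1-3: ill-formed.
(c) sonority 1-1: ill-formed.
(d) sonority 4-3-1: well-formed.
(e) sonority 2-6: ill-formed.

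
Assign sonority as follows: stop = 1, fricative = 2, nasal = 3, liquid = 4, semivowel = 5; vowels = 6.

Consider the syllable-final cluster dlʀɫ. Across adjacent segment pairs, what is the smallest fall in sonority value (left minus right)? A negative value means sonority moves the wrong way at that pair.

-3

/d/: stop = 1.
/l/: liquid = 4.
/ʀ/: liquid = 4.
/ɫ/: liquid = 4.
/d/→/l/: change -3.
/l/→/ʀ/: change +0.
/ʀ/→/ɫ/: change +0.
Minimum = -3.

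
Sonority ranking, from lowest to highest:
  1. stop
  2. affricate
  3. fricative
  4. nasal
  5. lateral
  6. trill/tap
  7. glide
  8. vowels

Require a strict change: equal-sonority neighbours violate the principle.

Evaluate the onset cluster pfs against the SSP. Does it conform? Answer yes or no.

no

/p/ is a stop (sonority 1).
/f/ is a fricative (sonority 3).
/s/ is a fricative (sonority 3).
The profile is 1-3-3. Between /f/ (3) and /s/ (3) sonority does not rise, so the cluster violates the SSP.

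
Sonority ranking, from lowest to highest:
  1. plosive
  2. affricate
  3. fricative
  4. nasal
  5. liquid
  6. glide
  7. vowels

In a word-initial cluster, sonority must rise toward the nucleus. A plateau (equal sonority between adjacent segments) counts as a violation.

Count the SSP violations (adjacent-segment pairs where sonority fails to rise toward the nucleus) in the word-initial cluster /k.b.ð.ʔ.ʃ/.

2

/k/: plosive = 1.
/b/: plosive = 1.
/ð/: fricative = 3.
/ʔ/: plosive = 1.
/ʃ/: fricative = 3.
/k/→/b/: 1→1 (plateau) — violation.
/b/→/ð/: 1→3 (rises) — ok.
/ð/→/ʔ/: 3→1 (does not rise) — violation.
/ʔ/→/ʃ/: 1→3 (rises) — ok.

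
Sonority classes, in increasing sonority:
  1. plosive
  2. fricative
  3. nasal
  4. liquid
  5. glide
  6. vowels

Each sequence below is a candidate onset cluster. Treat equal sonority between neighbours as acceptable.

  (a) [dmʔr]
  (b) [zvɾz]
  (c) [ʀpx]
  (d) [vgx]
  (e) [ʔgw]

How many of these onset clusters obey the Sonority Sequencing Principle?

1

(a) sonority 1-3-1-4: ill-formed.
(b) sonority 2-2-4-2: ill-formed.
(c) sonority 4-1-2: ill-formed.
(d) sonority 2-1-2: ill-formed.
(e) sonority 1-1-5: well-formed.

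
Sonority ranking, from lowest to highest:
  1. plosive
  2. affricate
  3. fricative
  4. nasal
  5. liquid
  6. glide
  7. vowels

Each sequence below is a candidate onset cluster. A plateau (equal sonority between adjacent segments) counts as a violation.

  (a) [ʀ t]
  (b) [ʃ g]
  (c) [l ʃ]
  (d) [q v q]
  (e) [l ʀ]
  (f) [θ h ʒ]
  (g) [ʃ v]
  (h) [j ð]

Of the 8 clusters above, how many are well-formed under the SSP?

0

(a) 5-1 → violates
(b) 3-1 → violates
(c) 5-3 → violates
(d) 1-3-1 → violates
(e) 5-5 → violates
(f) 3-3-3 → violates
(g) 3-3 → violates
(h) 6-3 → violates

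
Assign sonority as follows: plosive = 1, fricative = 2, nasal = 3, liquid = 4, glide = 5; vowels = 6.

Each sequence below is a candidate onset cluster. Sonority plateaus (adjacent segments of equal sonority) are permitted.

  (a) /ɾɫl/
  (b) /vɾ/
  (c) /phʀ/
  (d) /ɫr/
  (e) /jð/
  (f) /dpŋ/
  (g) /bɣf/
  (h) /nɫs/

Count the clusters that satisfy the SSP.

6

(a) sonority 4-4-4: well-formed.
(b) sonority 2-4: well-formed.
(c) sonority 1-2-4: well-formed.
(d) sonority 4-4: well-formed.
(e) sonority 5-2: ill-formed.
(f) sonority 1-1-3: well-formed.
(g) sonority 1-2-2: well-formed.
(h) sonority 3-4-2: ill-formed.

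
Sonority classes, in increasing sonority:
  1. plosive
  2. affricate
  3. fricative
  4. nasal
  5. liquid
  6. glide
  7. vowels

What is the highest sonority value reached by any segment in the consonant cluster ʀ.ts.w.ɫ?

/ʀ/: liquid = 5.
/ts/: affricate = 2.
/w/: glide = 6.
/ɫ/: liquid = 5.
The maximum is 6.

6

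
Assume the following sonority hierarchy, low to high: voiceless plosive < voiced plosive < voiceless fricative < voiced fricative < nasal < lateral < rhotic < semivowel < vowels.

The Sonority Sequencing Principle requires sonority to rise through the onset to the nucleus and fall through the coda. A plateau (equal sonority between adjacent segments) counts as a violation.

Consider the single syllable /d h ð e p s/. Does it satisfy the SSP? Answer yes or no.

Onset: /d/ is a voiced plosive (sonority 2), /h/ is a voiceless fricative (sonority 3), /ð/ is a voiced fricative (sonority 4); then the nucleus /e/ (sonority 9).
Onset profile 2-3-4-9 — rises to the nucleus.
Coda: /p/ is a voiceless plosive (sonority 1), /s/ is a voiceless fricative (sonority 3).
Coda profile 9-1-3 — does not strictly fall throughout.

no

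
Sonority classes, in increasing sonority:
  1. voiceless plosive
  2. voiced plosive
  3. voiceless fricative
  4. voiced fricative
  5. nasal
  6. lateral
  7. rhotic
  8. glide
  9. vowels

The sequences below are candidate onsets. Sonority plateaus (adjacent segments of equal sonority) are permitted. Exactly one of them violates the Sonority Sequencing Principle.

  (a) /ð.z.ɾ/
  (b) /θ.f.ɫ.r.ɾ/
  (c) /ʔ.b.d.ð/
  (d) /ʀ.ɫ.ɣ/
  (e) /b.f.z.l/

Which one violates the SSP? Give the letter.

d

(a) 4-4-7 → obeys
(b) 3-3-6-7-7 → obeys
(c) 1-2-2-4 → obeys
(d) 7-6-4 → violates
(e) 2-3-4-6 → obeys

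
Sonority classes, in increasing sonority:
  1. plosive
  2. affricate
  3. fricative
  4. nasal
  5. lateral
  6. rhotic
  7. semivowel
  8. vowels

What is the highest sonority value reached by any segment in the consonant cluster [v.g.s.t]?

/v/ is a fricative (sonority 3).
/g/ is a plosive (sonority 1).
/s/ is a fricative (sonority 3).
/t/ is a plosive (sonority 1).
The maximum is 3.

3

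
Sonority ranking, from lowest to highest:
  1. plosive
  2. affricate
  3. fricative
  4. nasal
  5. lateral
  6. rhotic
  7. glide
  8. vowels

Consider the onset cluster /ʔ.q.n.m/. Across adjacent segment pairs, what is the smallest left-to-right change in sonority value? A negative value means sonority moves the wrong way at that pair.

/ʔ/ — plosive, sonority 1.
/q/ — plosive, sonority 1.
/n/ — nasal, sonority 4.
/m/ — nasal, sonority 4.
/ʔ/→/q/: change +0.
/q/→/n/: change +3.
/n/→/m/: change +0.
Minimum = 0.

0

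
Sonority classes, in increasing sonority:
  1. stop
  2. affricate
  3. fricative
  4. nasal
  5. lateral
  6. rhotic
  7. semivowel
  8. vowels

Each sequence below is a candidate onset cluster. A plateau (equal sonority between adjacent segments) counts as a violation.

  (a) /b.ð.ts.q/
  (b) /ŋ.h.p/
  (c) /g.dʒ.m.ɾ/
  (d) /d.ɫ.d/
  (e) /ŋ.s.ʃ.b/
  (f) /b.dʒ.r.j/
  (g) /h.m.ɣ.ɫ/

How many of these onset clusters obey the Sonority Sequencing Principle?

2

(a) /b.ð.ts.q/: profile 1-3-2-1 — violates.
(b) /ŋ.h.p/: profile 4-3-1 — violates.
(c) /g.dʒ.m.ɾ/: profile 1-2-4-6 — obeys.
(d) /d.ɫ.d/: profile 1-5-1 — violates.
(e) /ŋ.s.ʃ.b/: profile 4-3-3-1 — violates.
(f) /b.dʒ.r.j/: profile 1-2-6-7 — obeys.
(g) /h.m.ɣ.ɫ/: profile 3-4-3-5 — violates.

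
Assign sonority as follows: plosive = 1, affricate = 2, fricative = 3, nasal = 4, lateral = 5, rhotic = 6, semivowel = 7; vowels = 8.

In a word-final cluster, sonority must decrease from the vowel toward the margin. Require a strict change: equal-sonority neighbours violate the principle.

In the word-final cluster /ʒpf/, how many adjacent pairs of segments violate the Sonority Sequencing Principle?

/ʒ/: fricative = 3.
/p/: plosive = 1.
/f/: fricative = 3.
/ʒ/→/p/: 3→1 (falls) — ok.
/p/→/f/: 1→3 (does not fall) — violation.

1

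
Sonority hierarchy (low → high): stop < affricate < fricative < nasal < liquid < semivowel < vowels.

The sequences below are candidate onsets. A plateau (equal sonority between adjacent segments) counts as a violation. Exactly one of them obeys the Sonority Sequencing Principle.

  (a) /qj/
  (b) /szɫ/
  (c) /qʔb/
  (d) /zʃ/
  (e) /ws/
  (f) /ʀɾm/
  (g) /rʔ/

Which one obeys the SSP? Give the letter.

a

(a) 1-6 → obeys
(b) 3-3-5 → violates
(c) 1-1-1 → violates
(d) 3-3 → violates
(e) 6-3 → violates
(f) 5-5-4 → violates
(g) 5-1 → violates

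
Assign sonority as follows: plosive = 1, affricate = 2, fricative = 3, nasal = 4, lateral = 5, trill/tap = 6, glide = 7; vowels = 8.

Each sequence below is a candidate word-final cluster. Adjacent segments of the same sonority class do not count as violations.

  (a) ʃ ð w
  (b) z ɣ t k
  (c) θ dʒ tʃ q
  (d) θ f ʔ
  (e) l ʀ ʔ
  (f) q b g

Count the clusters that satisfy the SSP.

4

(a) 3-3-7 → violates
(b) 3-3-1-1 → obeys
(c) 3-2-2-1 → obeys
(d) 3-3-1 → obeys
(e) 5-6-1 → violates
(f) 1-1-1 → obeys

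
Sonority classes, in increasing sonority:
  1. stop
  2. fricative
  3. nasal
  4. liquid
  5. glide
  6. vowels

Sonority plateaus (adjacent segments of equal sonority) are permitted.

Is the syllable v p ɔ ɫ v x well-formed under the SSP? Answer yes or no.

no

Onset: /v/ is a fricative (sonority 2), /p/ is a stop (sonority 1); then the nucleus /ɔ/ (sonority 6).
Onset profile 2-1-6 — does not rise throughout.
Coda: /ɫ/ is a liquid (sonority 4), /v/ is a fricative (sonority 2), /x/ is a fricative (sonority 2).
Coda profile 6-4-2-2 — falls from the nucleus.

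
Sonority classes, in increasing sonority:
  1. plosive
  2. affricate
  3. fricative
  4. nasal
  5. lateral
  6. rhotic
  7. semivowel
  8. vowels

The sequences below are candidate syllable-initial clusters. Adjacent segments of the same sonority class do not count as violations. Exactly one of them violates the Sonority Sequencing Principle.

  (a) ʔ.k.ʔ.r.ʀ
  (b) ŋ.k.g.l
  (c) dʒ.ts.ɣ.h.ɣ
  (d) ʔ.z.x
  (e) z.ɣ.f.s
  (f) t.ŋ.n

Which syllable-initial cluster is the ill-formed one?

b

(a) ʔ.k.ʔ.r.ʀ: profile 1-1-1-6-6 — obeys.
(b) ŋ.k.g.l: profile 4-1-1-5 — violates.
(c) dʒ.ts.ɣ.h.ɣ: profile 2-2-3-3-3 — obeys.
(d) ʔ.z.x: profile 1-3-3 — obeys.
(e) z.ɣ.f.s: profile 3-3-3-3 — obeys.
(f) t.ŋ.n: profile 1-4-4 — obeys.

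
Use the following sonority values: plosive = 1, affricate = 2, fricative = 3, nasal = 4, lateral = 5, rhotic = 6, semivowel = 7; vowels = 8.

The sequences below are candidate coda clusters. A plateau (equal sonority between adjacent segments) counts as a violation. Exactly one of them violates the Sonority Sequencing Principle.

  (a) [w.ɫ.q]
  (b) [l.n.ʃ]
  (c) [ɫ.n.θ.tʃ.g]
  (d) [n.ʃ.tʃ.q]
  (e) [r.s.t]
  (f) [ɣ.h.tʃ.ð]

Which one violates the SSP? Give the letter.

f

(a) [w.ɫ.q]: profile 7-5-1 — obeys.
(b) [l.n.ʃ]: profile 5-4-3 — obeys.
(c) [ɫ.n.θ.tʃ.g]: profile 5-4-3-2-1 — obeys.
(d) [n.ʃ.tʃ.q]: profile 4-3-2-1 — obeys.
(e) [r.s.t]: profile 6-3-1 — obeys.
(f) [ɣ.h.tʃ.ð]: profile 3-3-2-3 — violates.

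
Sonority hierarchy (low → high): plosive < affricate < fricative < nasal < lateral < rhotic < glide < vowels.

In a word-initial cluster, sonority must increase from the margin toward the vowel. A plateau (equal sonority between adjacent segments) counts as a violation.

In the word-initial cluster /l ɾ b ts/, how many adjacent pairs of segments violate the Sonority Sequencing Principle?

1

/l/ — lateral, sonority 5.
/ɾ/ — rhotic, sonority 6.
/b/ — plosive, sonority 1.
/ts/ — affricate, sonority 2.
/l/→/ɾ/: 5→6 (rises) — ok.
/ɾ/→/b/: 6→1 (does not rise) — violation.
/b/→/ts/: 1→2 (rises) — ok.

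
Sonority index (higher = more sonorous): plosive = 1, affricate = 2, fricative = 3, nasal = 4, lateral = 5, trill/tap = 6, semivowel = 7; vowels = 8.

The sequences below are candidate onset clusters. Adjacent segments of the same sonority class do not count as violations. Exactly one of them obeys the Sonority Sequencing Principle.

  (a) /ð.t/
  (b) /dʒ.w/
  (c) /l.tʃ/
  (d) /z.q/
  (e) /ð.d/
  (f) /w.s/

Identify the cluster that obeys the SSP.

(a) /ð.t/: profile 3-1 — violates.
(b) /dʒ.w/: profile 2-7 — obeys.
(c) /l.tʃ/: profile 5-2 — violates.
(d) /z.q/: profile 3-1 — violates.
(e) /ð.d/: profile 3-1 — violates.
(f) /w.s/: profile 7-3 — violates.

b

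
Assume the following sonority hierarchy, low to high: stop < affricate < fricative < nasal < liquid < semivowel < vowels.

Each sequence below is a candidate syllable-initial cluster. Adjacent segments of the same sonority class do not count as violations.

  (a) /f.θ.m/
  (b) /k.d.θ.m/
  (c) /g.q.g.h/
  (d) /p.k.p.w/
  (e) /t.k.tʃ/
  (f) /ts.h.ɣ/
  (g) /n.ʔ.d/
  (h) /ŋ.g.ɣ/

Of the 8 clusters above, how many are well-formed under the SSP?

(a) 3-3-4 → obeys
(b) 1-1-3-4 → obeys
(c) 1-1-1-3 → obeys
(d) 1-1-1-6 → obeys
(e) 1-1-2 → obeys
(f) 2-3-3 → obeys
(g) 4-1-1 → violates
(h) 4-1-3 → violates

6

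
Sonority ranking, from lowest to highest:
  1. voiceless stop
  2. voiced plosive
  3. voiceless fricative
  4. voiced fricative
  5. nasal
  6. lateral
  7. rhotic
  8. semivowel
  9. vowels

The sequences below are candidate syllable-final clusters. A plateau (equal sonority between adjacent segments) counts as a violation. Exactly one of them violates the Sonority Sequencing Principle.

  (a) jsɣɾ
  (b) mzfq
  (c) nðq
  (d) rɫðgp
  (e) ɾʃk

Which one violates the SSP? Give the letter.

(a) jsɣɾ: profile 8-3-4-7 — violates.
(b) mzfq: profile 5-4-3-1 — obeys.
(c) nðq: profile 5-4-1 — obeys.
(d) rɫðgp: profile 7-6-4-2-1 — obeys.
(e) ɾʃk: profile 7-3-1 — obeys.

a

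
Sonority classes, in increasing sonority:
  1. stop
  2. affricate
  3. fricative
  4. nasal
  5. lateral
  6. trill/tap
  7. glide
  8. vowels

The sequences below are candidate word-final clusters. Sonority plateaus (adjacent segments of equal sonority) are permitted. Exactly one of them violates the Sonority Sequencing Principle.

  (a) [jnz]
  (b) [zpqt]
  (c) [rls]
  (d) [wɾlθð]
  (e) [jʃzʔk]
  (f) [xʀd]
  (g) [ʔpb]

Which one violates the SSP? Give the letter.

f

(a) sonority 7-4-3: well-formed.
(b) sonority 3-1-1-1: well-formed.
(c) sonority 6-5-3: well-formed.
(d) sonority 7-6-5-3-3: well-formed.
(e) sonority 7-3-3-1-1: well-formed.
(f) sonority 3-6-1: ill-formed.
(g) sonority 1-1-1: well-formed.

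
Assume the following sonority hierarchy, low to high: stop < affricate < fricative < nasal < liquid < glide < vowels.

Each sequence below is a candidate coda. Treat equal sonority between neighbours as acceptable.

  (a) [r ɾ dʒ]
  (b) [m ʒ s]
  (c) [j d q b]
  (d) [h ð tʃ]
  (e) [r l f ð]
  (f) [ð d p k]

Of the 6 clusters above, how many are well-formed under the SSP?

6

(a) 5-5-2 → obeys
(b) 4-3-3 → obeys
(c) 6-1-1-1 → obeys
(d) 3-3-2 → obeys
(e) 5-5-3-3 → obeys
(f) 3-1-1-1 → obeys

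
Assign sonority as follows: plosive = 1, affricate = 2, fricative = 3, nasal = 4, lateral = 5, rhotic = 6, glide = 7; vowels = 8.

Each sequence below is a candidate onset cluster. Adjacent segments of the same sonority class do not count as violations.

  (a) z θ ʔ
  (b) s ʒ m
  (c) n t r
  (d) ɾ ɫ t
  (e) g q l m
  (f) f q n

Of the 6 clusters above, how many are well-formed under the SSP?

(a) sonority 3-3-1: ill-formed.
(b) sonority 3-3-4: well-formed.
(c) sonority 4-1-6: ill-formed.
(d) sonority 6-5-1: ill-formed.
(e) sonority 1-1-5-4: ill-formed.
(f) sonority 3-1-4: ill-formed.

1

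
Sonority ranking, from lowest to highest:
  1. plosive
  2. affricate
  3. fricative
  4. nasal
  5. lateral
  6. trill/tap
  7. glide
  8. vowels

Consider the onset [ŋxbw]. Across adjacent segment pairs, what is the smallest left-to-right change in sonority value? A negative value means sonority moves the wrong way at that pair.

/ŋ/ is a nasal (sonority 4).
/x/ is a fricative (sonority 3).
/b/ is a plosive (sonority 1).
/w/ is a glide (sonority 7).
/ŋ/→/x/: change -1.
/x/→/b/: change -2.
/b/→/w/: change +6.
Minimum = -2.

-2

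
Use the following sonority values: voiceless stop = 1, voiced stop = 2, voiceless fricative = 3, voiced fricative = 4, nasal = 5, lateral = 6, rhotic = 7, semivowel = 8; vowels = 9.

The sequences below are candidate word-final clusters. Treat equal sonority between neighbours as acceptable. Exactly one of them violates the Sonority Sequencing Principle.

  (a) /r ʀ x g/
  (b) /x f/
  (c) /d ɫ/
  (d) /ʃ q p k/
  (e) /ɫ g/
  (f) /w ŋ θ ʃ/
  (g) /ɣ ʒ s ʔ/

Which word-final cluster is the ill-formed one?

c

(a) sonority 7-7-3-2: well-formed.
(b) sonority 3-3: well-formed.
(c) sonority 2-6: ill-formed.
(d) sonority 3-1-1-1: well-formed.
(e) sonority 6-2: well-formed.
(f) sonority 8-5-3-3: well-formed.
(g) sonority 4-4-3-1: well-formed.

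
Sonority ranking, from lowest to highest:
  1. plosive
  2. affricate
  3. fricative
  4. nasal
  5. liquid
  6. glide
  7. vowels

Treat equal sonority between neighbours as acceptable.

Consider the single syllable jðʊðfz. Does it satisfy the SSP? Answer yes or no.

no

Onset: /j/ is a glide (sonority 6), /ð/ is a fricative (sonority 3); then the nucleus /ʊ/ (sonority 7).
Onset profile 6-3-7 — does not rise throughout.
Coda: /ð/ is a fricative (sonority 3), /f/ is a fricative (sonority 3), /z/ is a fricative (sonority 3).
Coda profile 7-3-3-3 — falls from the nucleus.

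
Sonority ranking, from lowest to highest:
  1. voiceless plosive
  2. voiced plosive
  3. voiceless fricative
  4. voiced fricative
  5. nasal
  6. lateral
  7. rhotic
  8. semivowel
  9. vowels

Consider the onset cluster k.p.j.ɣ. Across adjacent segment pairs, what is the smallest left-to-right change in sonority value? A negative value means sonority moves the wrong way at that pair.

/k/: voiceless plosive = 1.
/p/: voiceless plosive = 1.
/j/: semivowel = 8.
/ɣ/: voiced fricative = 4.
/k/→/p/: change +0.
/p/→/j/: change +7.
/j/→/ɣ/: change -4.
Minimum = -4.

-4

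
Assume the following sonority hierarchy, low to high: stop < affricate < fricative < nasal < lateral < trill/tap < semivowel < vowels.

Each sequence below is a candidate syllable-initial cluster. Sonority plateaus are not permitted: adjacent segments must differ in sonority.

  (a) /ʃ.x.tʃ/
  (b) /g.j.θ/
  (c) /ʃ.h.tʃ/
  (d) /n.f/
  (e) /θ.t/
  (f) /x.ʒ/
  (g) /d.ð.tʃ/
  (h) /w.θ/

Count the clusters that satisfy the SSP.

0

(a) 3-3-2 → violates
(b) 1-7-3 → violates
(c) 3-3-2 → violates
(d) 4-3 → violates
(e) 3-1 → violates
(f) 3-3 → violates
(g) 1-3-2 → violates
(h) 7-3 → violates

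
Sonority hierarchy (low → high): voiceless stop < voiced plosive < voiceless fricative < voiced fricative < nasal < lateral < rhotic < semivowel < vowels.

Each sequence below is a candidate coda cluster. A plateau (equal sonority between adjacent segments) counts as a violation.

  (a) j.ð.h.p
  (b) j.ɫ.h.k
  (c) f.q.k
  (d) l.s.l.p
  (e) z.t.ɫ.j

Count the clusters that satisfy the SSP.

2

(a) j.ð.h.p: profile 8-4-3-1 — obeys.
(b) j.ɫ.h.k: profile 8-6-3-1 — obeys.
(c) f.q.k: profile 3-1-1 — violates.
(d) l.s.l.p: profile 6-3-6-1 — violates.
(e) z.t.ɫ.j: profile 4-1-6-8 — violates.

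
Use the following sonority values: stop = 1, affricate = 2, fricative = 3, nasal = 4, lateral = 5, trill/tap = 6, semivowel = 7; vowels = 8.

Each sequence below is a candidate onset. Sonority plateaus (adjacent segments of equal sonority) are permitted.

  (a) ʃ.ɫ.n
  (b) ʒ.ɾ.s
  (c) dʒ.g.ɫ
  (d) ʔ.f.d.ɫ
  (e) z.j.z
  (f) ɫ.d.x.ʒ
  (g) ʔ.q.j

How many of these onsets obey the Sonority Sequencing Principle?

1

(a) 3-5-4 → violates
(b) 3-6-3 → violates
(c) 2-1-5 → violates
(d) 1-3-1-5 → violates
(e) 3-7-3 → violates
(f) 5-1-3-3 → violates
(g) 1-1-7 → obeys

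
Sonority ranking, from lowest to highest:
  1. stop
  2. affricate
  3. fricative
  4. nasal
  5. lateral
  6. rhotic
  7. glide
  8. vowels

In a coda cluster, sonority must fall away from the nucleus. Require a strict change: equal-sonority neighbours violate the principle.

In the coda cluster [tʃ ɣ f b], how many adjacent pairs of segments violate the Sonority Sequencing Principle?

/tʃ/: affricate = 2.
/ɣ/: fricative = 3.
/f/: fricative = 3.
/b/: stop = 1.
/tʃ/→/ɣ/: 2→3 (does not fall) — violation.
/ɣ/→/f/: 3→3 (plateau) — violation.
/f/→/b/: 3→1 (falls) — ok.

2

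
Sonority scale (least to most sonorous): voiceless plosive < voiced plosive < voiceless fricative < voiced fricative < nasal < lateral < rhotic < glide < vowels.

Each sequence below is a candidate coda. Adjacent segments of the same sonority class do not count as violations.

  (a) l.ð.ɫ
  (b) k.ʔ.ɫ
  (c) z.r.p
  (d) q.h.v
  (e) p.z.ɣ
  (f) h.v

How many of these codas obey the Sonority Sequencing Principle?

(a) l.ð.ɫ: profile 6-4-6 — violates.
(b) k.ʔ.ɫ: profile 1-1-6 — violates.
(c) z.r.p: profile 4-7-1 — violates.
(d) q.h.v: profile 1-3-4 — violates.
(e) p.z.ɣ: profile 1-4-4 — violates.
(f) h.v: profile 3-4 — violates.

0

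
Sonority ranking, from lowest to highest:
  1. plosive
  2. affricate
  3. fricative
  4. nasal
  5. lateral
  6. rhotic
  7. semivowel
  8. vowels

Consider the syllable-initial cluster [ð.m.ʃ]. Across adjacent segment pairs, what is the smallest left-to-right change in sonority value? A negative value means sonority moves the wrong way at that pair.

-1

/ð/ — fricative, sonority 3.
/m/ — nasal, sonority 4.
/ʃ/ — fricative, sonority 3.
/ð/→/m/: change +1.
/m/→/ʃ/: change -1.
Minimum = -1.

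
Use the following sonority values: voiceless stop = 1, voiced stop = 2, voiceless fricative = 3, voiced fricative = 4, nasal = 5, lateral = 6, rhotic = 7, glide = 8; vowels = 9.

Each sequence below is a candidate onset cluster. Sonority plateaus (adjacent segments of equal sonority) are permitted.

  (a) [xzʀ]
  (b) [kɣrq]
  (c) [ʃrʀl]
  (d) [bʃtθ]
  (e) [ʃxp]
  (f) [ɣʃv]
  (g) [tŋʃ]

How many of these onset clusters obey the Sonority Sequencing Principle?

1

(a) [xzʀ]: profile 3-4-7 — obeys.
(b) [kɣrq]: profile 1-4-7-1 — violates.
(c) [ʃrʀl]: profile 3-7-7-6 — violates.
(d) [bʃtθ]: profile 2-3-1-3 — violates.
(e) [ʃxp]: profile 3-3-1 — violates.
(f) [ɣʃv]: profile 4-3-4 — violates.
(g) [tŋʃ]: profile 1-5-3 — violates.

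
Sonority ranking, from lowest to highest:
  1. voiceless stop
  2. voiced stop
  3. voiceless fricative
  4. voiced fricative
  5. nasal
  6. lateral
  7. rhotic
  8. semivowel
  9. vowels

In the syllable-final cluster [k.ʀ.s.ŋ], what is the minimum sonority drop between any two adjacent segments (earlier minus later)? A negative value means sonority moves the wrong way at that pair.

-6

/k/: voiceless stop = 1.
/ʀ/: rhotic = 7.
/s/: voiceless fricative = 3.
/ŋ/: nasal = 5.
/k/→/ʀ/: change -6.
/ʀ/→/s/: change +4.
/s/→/ŋ/: change -2.
Minimum = -6.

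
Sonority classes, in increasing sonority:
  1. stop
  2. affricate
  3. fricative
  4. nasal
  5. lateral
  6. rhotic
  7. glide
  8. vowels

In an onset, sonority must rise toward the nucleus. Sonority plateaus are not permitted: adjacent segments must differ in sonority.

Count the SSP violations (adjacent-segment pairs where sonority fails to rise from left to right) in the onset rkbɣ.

2

/r/: rhotic = 6.
/k/: stop = 1.
/b/: stop = 1.
/ɣ/: fricative = 3.
/r/→/k/: 6→1 (does not rise) — violation.
/k/→/b/: 1→1 (plateau) — violation.
/b/→/ɣ/: 1→3 (rises) — ok.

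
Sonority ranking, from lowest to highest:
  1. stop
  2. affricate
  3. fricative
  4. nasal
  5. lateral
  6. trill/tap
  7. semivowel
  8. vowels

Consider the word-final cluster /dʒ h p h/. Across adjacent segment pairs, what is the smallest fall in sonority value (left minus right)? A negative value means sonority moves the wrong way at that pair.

/dʒ/: affricate = 2.
/h/: fricative = 3.
/p/: stop = 1.
/h/: fricative = 3.
/dʒ/→/h/: change -1.
/h/→/p/: change +2.
/p/→/h/: change -2.
Minimum = -2.

-2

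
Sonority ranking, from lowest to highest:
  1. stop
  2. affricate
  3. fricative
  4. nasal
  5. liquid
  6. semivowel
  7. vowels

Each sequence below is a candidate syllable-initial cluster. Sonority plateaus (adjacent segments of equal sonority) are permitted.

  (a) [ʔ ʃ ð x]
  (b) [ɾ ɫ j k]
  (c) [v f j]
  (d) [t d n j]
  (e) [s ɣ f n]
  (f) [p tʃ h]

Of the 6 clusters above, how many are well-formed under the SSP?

(a) 1-3-3-3 → obeys
(b) 5-5-6-1 → violates
(c) 3-3-6 → obeys
(d) 1-1-4-6 → obeys
(e) 3-3-3-4 → obeys
(f) 1-2-3 → obeys

5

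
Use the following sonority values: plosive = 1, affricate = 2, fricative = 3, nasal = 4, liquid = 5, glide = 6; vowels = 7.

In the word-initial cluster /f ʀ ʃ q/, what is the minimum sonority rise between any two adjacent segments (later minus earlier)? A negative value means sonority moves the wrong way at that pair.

/f/ — fricative, sonority 3.
/ʀ/ — liquid, sonority 5.
/ʃ/ — fricative, sonority 3.
/q/ — plosive, sonority 1.
/f/→/ʀ/: change +2.
/ʀ/→/ʃ/: change -2.
/ʃ/→/q/: change -2.
Minimum = -2.

-2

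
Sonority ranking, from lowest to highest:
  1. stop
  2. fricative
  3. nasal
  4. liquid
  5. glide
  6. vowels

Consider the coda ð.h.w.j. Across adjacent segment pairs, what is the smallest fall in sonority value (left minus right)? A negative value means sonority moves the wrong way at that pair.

-3

/ð/ is a fricative (sonority 2).
/h/ is a fricative (sonority 2).
/w/ is a glide (sonority 5).
/j/ is a glide (sonority 5).
/ð/→/h/: change +0.
/h/→/w/: change -3.
/w/→/j/: change +0.
Minimum = -3.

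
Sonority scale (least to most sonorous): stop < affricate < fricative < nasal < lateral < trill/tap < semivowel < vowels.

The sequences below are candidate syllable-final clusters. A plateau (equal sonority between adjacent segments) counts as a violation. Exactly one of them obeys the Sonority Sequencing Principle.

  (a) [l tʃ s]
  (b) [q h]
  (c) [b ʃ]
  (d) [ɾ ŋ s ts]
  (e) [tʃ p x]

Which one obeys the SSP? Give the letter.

d

(a) sonority 5-2-3: ill-formed.
(b) sonority 1-3: ill-formed.
(c) sonority 1-3: ill-formed.
(d) sonority 6-4-3-2: well-formed.
(e) sonority 2-1-3: ill-formed.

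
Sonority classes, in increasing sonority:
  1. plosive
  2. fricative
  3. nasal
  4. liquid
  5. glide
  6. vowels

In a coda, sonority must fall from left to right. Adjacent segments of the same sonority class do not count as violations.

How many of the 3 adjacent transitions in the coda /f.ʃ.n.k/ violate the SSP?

1

/f/: fricative = 2.
/ʃ/: fricative = 2.
/n/: nasal = 3.
/k/: plosive = 1.
/f/→/ʃ/: 2→2 (plateau, allowed) — ok.
/ʃ/→/n/: 2→3 (does not fall) — violation.
/n/→/k/: 3→1 (falls) — ok.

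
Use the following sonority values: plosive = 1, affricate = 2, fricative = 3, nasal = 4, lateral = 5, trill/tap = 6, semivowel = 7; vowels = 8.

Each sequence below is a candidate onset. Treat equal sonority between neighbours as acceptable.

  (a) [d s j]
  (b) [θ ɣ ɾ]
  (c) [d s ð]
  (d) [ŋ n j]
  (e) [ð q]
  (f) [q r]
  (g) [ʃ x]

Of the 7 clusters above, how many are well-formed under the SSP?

6

(a) 1-3-7 → obeys
(b) 3-3-6 → obeys
(c) 1-3-3 → obeys
(d) 4-4-7 → obeys
(e) 3-1 → violates
(f) 1-6 → obeys
(g) 3-3 → obeys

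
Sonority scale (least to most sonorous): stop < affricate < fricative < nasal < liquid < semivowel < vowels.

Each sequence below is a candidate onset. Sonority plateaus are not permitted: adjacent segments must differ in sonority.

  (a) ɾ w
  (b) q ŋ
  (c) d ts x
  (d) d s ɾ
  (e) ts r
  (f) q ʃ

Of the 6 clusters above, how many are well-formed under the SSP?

(a) ɾ w: profile 5-6 — obeys.
(b) q ŋ: profile 1-4 — obeys.
(c) d ts x: profile 1-2-3 — obeys.
(d) d s ɾ: profile 1-3-5 — obeys.
(e) ts r: profile 2-5 — obeys.
(f) q ʃ: profile 1-3 — obeys.

6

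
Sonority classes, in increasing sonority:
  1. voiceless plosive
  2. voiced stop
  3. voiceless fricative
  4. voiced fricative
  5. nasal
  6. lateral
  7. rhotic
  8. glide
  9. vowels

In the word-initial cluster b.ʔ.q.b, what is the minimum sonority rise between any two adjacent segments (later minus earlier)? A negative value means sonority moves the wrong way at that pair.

/b/ is a voiced stop (sonority 2).
/ʔ/ is a voiceless plosive (sonority 1).
/q/ is a voiceless plosive (sonority 1).
/b/ is a voiced stop (sonority 2).
/b/→/ʔ/: change -1.
/ʔ/→/q/: change +0.
/q/→/b/: change +1.
Minimum = -1.

-1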